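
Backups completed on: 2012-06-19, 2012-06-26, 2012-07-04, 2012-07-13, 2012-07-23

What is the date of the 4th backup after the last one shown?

The spacing grows by 1 each time: 7, 8, 9, 10 days.
Next gap: 11 days. 2012-07-23 + 11 days = 2012-08-03.
Next gap: 12 days. 2012-08-03 + 12 days = 2012-08-15.
Next gap: 13 days. 2012-08-15 + 13 days = 2012-08-28.
Next gap: 14 days. 2012-08-28 + 14 days = 2012-09-11.

2012-09-11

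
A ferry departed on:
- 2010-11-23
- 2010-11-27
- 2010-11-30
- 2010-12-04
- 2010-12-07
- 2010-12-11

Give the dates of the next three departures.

2010-12-14, 2010-12-18, 2010-12-21

Gaps: 4, 3, 4, 3, 4 days — not constant, but cyclic with period 2.
The events fall on every Tuesday and Saturday.
Next Tuesday: 2010-12-14.
The following Saturday is 2010-12-18.
The following Tuesday is 2010-12-21.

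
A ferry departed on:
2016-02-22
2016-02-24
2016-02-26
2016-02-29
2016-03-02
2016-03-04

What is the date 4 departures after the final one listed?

The gap pattern 2, 2, 3, 2, 2 repeats every 3 events.
These are the Mondays, Wednesdays and Fridays of each week.
The following Monday is 2016-03-07.
The following Wednesday is 2016-03-09.
The following Friday is 2016-03-11.
The following Monday is 2016-03-14.

2016-03-14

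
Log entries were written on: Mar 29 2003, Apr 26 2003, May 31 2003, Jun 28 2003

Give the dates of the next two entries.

Jul 26 2003, Aug 30 2003

These are Saturdays with 28, 35, 28-day gaps.
Each is the final Saturday of its month — Mar 29 2003 is past the 28th, so '4th Saturday' doesn't fit.
July 2003 ends with Saturday Jul 26 2003.
August 2003 ends with Saturday Aug 30 2003.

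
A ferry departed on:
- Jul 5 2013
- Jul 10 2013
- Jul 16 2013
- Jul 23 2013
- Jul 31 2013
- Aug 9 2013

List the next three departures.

Aug 19 2013, Aug 30 2013, Sep 11 2013

Intervals are 5, 6, 7, 8, 9 days — an arithmetic progression with common difference 1.
Next gap: 10 days. Aug 9 2013 + 10 days = Aug 19 2013.
Next gap: 11 days. Aug 19 2013 + 11 days = Aug 30 2013.
Next gap: 12 days. Aug 30 2013 + 12 days = Sep 11 2013.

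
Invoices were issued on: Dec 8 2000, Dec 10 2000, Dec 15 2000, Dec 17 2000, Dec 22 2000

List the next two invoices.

Dec 24 2000, Dec 29 2000

The gap pattern 2, 5, 2, 5 repeats every 2 events.
These are the Fridays and Sundays of each week.
Next Sunday: Dec 24 2000.
The following Friday is Dec 29 2000.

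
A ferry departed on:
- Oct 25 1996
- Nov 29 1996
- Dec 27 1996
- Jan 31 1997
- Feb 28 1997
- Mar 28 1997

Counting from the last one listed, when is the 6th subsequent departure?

All Fridays; the gaps (35, 28, 35, 28, 28) vary with month length.
This is the last Friday of each month.
April 1997 ends with Friday Apr 25 1997.
Last Friday of May 1997: May 30 1997.
June 1997 ends with Friday Jun 27 1997.
Last Friday of July 1997: Jul 25 1997.
August 1997 ends with Friday Aug 29 1997.
Last Friday of September 1997: Sep 26 1997.

Sep 26 1997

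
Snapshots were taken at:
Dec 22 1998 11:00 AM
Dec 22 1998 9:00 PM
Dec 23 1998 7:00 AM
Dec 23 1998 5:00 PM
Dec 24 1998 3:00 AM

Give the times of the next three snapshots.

Gaps: 10, 10, 10, 10 hours — each event is 10 hours after the previous one.
Dec 24 1998 3:00 AM + 10 h = Dec 24 1998 1:00 PM.
Dec 24 1998 1:00 PM + 10 h = Dec 24 1998 11:00 PM.
Dec 24 1998 11:00 PM + 10 h = Dec 25 1998 9:00 AM.

Dec 24 1998 1:00 PM, Dec 24 1998 11:00 PM, Dec 25 1998 9:00 AM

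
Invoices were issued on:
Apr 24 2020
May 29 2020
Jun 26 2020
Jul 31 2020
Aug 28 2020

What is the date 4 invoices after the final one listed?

Every date is a Friday; gaps 35, 28, 35, 28 days.
Each is the last Friday of its month (at least one falls on the 29th or later, ruling out '4th Friday').
September 2020 ends with Friday Sep 25 2020.
October 2020 ends with Friday Oct 30 2020.
Last Friday of November 2020: Nov 27 2020.
Last Friday of December 2020: Dec 25 2020.

Dec 25 2020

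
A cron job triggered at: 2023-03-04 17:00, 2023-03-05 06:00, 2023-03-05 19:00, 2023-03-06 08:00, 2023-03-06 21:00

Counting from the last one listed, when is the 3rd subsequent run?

The interval is a steady 13 hours (13, 13, 13, 13).
2023-03-06 21:00 + 13 h = 2023-03-07 10:00.
2023-03-07 10:00 + 13 h = 2023-03-07 23:00.
2023-03-07 23:00 + 13 h = 2023-03-08 12:00.

2023-03-08 12:00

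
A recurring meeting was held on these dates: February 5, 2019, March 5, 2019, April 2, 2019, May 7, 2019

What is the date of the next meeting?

Gaps: 28, 28, 35 days — a mix of 28 and 35. Every date is a Tuesday.
Each is the 1st Tuesday of its month.
1st Tuesday of June 2019: June 4, 2019.

June 4, 2019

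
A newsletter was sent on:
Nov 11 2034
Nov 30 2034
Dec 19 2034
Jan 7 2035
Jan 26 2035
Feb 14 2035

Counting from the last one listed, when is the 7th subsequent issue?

Every event comes 19 days after the last (19, 19, 19, 19, 19).
Feb 14 2035 + 19 days = Mar 5 2035.
Mar 5 2035 + 19 days = Mar 24 2035.
Mar 24 2035 + 19 days = Apr 12 2035.
Apr 12 2035 + 19 days = May 1 2035.
May 1 2035 + 19 days = May 20 2035.
May 20 2035 + 19 days = Jun 8 2035.
Jun 8 2035 + 19 days = Jun 27 2035.

Jun 27 2035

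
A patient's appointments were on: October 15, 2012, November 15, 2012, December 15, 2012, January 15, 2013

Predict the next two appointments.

Each date is the 15th; the gaps (31, 30, 31) track the month lengths.
The rule is the 15th of each month.
Next: February 2013 → February 15, 2013.
Next: March 2013 → March 15, 2013.

February 15, 2013; March 15, 2013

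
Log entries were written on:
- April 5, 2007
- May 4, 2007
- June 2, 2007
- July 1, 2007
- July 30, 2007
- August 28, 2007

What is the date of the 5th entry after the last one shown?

January 20, 2008

The spacing is 29, 29, 29, 29, 29 days — always 29 days.
August 28, 2007 + 29 days = September 26, 2007.
September 26, 2007 + 29 days = October 25, 2007.
October 25, 2007 + 29 days = November 23, 2007.
November 23, 2007 + 29 days = December 22, 2007.
December 22, 2007 + 29 days = January 20, 2008.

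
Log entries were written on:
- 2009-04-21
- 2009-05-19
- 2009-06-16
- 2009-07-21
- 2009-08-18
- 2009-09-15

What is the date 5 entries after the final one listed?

These are Tuesdays at 28- or 35-day spacing (28, 28, 35, 28, 28).
The pattern: 3rd Tuesday of the month.
3rd Tuesday of October 2009: 2009-10-20.
November 2009 — 3rd Tuesday is 2009-11-17.
3rd Tuesday of December 2009: 2009-12-15.
January 2010 — 3rd Tuesday is 2010-01-19.
February 2010 — 3rd Tuesday is 2010-02-16.

2010-02-16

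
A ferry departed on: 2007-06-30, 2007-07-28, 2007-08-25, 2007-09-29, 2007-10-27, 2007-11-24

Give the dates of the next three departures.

2007-12-29, 2008-01-26, 2008-02-23

Every date is a Saturday; gaps 28, 28, 35, 28, 28 days.
Each is the last Saturday of its month (at least one falls on the 29th or later, ruling out '4th Saturday').
Last Saturday of December 2007: 2007-12-29.
January 2008 ends with Saturday 2008-01-26.
Last Saturday of February 2008: 2008-02-23.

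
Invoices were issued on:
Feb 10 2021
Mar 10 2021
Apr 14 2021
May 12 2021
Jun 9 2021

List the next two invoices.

Jul 14 2021, Aug 11 2021

All dates are Wednesdays, 28, 35, 28, 28 days apart.
Specifically, the 2nd Wednesday of each month.
2nd Wednesday of July 2021: Jul 14 2021.
August 2021 — 2nd Wednesday is Aug 11 2021.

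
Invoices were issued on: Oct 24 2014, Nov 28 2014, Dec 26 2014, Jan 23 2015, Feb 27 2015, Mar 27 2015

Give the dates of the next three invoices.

These are Fridays at 28- or 35-day spacing (35, 28, 28, 35, 28).
The pattern: 4th Friday of the month.
April 2015 — 4th Friday is Apr 24 2015.
4th Friday of May 2015: May 22 2015.
4th Friday of June 2015: Jun 26 2015.

Apr 24 2015, May 22 2015, Jun 26 2015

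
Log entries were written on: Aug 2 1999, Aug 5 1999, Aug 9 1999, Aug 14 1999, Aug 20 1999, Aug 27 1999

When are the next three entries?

Intervals are 3, 4, 5, 6, 7 days — an arithmetic progression with common difference 1.
Next gap: 8 days. Aug 27 1999 + 8 days = Sep 4 1999.
Next gap: 9 days. Sep 4 1999 + 9 days = Sep 13 1999.
Next gap: 10 days. Sep 13 1999 + 10 days = Sep 23 1999.

Sep 4 1999, Sep 13 1999, Sep 23 1999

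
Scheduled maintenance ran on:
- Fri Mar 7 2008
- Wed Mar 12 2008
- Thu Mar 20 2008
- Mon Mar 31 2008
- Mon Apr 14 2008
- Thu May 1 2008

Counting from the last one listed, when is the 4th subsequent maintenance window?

Gaps: 5, 8, 11, 14, 17 days — each gap is 3 larger than the previous one.
Next gap: 20 days. Thu May 1 2008 + 20 days = Wed May 21 2008.
Next gap: 23 days. Wed May 21 2008 + 23 days = Fri Jun 13 2008.
Next gap: 26 days. Fri Jun 13 2008 + 26 days = Wed Jul 9 2008.
Next gap: 29 days. Wed Jul 9 2008 + 29 days = Thu Aug 7 2008.

Thu Aug 7 2008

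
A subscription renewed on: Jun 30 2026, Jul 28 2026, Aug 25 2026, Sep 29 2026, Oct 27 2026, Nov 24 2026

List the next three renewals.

Dec 29 2026, Jan 26 2027, Feb 23 2027

These are Tuesdays with 28, 28, 35, 28, 28-day gaps.
Each is the final Tuesday of its month — Jun 30 2026 is past the 28th, so '4th Tuesday' doesn't fit.
December 2026 ends with Tuesday Dec 29 2026.
Last Tuesday of January 2027: Jan 26 2027.
Last Tuesday of February 2027: Feb 23 2027.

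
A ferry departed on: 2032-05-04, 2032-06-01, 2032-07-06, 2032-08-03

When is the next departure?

Gaps: 28, 35, 28 days — a mix of 28 and 35. Every date is a Tuesday.
Each is the 1st Tuesday of its month.
September 2032 — 1st Tuesday is 2032-09-07.

2032-09-07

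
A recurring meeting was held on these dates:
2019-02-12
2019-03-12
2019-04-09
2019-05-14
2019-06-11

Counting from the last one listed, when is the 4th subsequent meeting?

All dates are Tuesdays, 28, 28, 35, 28 days apart.
Specifically, the 2nd Tuesday of each month.
July 2019 — 2nd Tuesday is 2019-07-09.
2nd Tuesday of August 2019: 2019-08-13.
2nd Tuesday of September 2019: 2019-09-10.
2nd Tuesday of October 2019: 2019-10-08.

2019-10-08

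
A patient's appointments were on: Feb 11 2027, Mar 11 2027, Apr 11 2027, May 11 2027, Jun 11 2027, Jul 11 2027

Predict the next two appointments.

Each date is the 11th; the gaps (28, 31, 30, 31, 30) track the month lengths.
The rule is the 11th of each month.
August 2027: Aug 11 2027.
Next: September 2027 → Sep 11 2027.

Aug 11 2027, Sep 11 2027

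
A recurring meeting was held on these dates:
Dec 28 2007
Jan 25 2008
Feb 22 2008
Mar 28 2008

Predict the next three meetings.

These are Fridays at 28- or 35-day spacing (28, 28, 35).
The pattern: 4th Friday of the month.
4th Friday of April 2008: Apr 25 2008.
4th Friday of May 2008: May 23 2008.
4th Friday of June 2008: Jun 27 2008.

Apr 25 2008, May 23 2008, Jun 27 2008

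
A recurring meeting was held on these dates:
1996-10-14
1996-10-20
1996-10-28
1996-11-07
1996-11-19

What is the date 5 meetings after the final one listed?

1997-02-17

Intervals are 6, 8, 10, 12 days — an arithmetic progression with common difference 2.
Next gap: 14 days. 1996-11-19 + 14 days = 1996-12-03.
Next gap: 16 days. 1996-12-03 + 16 days = 1996-12-19.
Next gap: 18 days. 1996-12-19 + 18 days = 1997-01-06.
Next gap: 20 days. 1997-01-06 + 20 days = 1997-01-26.
Next gap: 22 days. 1997-01-26 + 22 days = 1997-02-17.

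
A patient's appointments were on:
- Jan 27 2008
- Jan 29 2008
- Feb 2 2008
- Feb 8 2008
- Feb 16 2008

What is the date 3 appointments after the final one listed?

Intervals are 2, 4, 6, 8 days — an arithmetic progression with common difference 2.
Next gap: 10 days. Feb 16 2008 + 10 days = Feb 26 2008.
Next gap: 12 days. Feb 26 2008 + 12 days = Mar 9 2008.
Next gap: 14 days. Mar 9 2008 + 14 days = Mar 23 2008.

Mar 23 2008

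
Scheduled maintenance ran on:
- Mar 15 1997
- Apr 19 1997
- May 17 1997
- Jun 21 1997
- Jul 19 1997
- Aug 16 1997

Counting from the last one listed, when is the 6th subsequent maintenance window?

Feb 21 1998

Gaps: 35, 28, 35, 28, 28 days — a mix of 28 and 35. Every date is a Saturday.
Each is the 3rd Saturday of its month.
3rd Saturday of September 1997: Sep 20 1997.
October 1997 — 3rd Saturday is Oct 18 1997.
November 1997 — 3rd Saturday is Nov 15 1997.
December 1997 — 3rd Saturday is Dec 20 1997.
3rd Saturday of January 1998: Jan 17 1998.
February 1998 — 3rd Saturday is Feb 21 1998.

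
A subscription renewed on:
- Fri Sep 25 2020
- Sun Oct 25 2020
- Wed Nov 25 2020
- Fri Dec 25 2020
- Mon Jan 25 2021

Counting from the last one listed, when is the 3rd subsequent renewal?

Gaps: 30, 31, 30, 31 days — not constant. Every event is on the 25th of the month.
Pattern: the 25th of each month.
February 2021: Thu Feb 25 2021.
Next: March 2021 → Thu Mar 25 2021.
April 2021: Sun Apr 25 2021.

Sun Apr 25 2021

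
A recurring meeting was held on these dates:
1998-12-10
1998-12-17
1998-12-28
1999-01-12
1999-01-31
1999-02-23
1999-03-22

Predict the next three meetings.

1999-04-22, 1999-05-27, 1999-07-05

The spacing grows by 4 each time: 7, 11, 15, 19, 23, 27 days.
Next gap: 31 days. 1999-03-22 + 31 days = 1999-04-22.
Next gap: 35 days. 1999-04-22 + 35 days = 1999-05-27.
Next gap: 39 days. 1999-05-27 + 39 days = 1999-07-05.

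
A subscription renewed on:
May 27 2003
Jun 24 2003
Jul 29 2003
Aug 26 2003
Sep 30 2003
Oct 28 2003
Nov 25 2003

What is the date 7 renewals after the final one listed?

These are Tuesdays with 28, 35, 28, 35, 28, 28-day gaps.
Each is the final Tuesday of its month — Jul 29 2003 is past the 28th, so '4th Tuesday' doesn't fit.
December 2003 ends with Tuesday Dec 30 2003.
Last Tuesday of January 2004: Jan 27 2004.
Last Tuesday of February 2004: Feb 24 2004.
March 2004 ends with Tuesday Mar 30 2004.
Last Tuesday of April 2004: Apr 27 2004.
Last Tuesday of May 2004: May 25 2004.
Last Tuesday of June 2004: Jun 29 2004.

Jun 29 2004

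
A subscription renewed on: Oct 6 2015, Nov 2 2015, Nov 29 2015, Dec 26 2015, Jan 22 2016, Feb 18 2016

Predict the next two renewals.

Mar 16 2016, Apr 12 2016

Every event comes 27 days after the last (27, 27, 27, 27, 27).
Feb 18 2016 + 27 days = Mar 16 2016.
Mar 16 2016 + 27 days = Apr 12 2016.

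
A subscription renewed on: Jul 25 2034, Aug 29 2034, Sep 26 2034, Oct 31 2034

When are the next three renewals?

Nov 28 2034, Dec 26 2034, Jan 30 2035

These are Tuesdays with 35, 28, 35-day gaps.
Each is the final Tuesday of its month — Aug 29 2034 is past the 28th, so '4th Tuesday' doesn't fit.
Last Tuesday of November 2034: Nov 28 2034.
December 2034 ends with Tuesday Dec 26 2034.
January 2035 ends with Tuesday Jan 30 2035.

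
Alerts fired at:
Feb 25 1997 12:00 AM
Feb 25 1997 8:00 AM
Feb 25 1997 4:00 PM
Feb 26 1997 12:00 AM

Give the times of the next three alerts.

Spacing: 8, 8, 8 h — constant 8 h.
Feb 26 1997 12:00 AM + 8 h = Feb 26 1997 8:00 AM.
Feb 26 1997 8:00 AM + 8 h = Feb 26 1997 4:00 PM.
Feb 26 1997 4:00 PM + 8 h = Feb 27 1997 12:00 AM.

Feb 26 1997 8:00 AM, Feb 26 1997 4:00 PM, Feb 27 1997 12:00 AM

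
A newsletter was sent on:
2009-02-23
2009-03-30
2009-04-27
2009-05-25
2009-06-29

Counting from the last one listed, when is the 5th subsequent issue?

All Mondays; the gaps (35, 28, 28, 35) vary with month length.
This is the last Monday of each month.
July 2009 ends with Monday 2009-07-27.
August 2009 ends with Monday 2009-08-31.
Last Monday of September 2009: 2009-09-28.
October 2009 ends with Monday 2009-10-26.
Last Monday of November 2009: 2009-11-30.

2009-11-30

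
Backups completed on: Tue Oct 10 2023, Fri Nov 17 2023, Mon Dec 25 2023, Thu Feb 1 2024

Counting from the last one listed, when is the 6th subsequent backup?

Mon Sep 16 2024

The spacing is 38, 38, 38 days — always 38 days.
Thu Feb 1 2024 + 38 days = Sun Mar 10 2024.
Sun Mar 10 2024 + 38 days = Wed Apr 17 2024.
Wed Apr 17 2024 + 38 days = Sat May 25 2024.
Sat May 25 2024 + 38 days = Tue Jul 2 2024.
Tue Jul 2 2024 + 38 days = Fri Aug 9 2024.
Fri Aug 9 2024 + 38 days = Mon Sep 16 2024.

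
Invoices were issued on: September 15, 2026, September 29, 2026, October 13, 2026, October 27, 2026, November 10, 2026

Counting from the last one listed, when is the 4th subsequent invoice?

January 5, 2027

Gaps between consecutive events: 14, 14, 14, 14 days — a constant 14-day interval.
November 10, 2026 + 14 days = November 24, 2026.
November 24, 2026 + 14 days = December 8, 2026.
December 8, 2026 + 14 days = December 22, 2026.
December 22, 2026 + 14 days = January 5, 2027.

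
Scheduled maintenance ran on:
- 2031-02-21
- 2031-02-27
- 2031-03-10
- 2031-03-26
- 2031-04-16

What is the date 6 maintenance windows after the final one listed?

Intervals are 6, 11, 16, 21 days — an arithmetic progression with common difference 5.
Next gap: 26 days. 2031-04-16 + 26 days = 2031-05-12.
Next gap: 31 days. 2031-05-12 + 31 days = 2031-06-12.
Next gap: 36 days. 2031-06-12 + 36 days = 2031-07-18.
Next gap: 41 days. 2031-07-18 + 41 days = 2031-08-28.
Next gap: 46 days. 2031-08-28 + 46 days = 2031-10-13.
Next gap: 51 days. 2031-10-13 + 51 days = 2031-12-03.

2031-12-03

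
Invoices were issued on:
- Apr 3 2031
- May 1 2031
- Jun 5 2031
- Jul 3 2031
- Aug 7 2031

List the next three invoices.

All dates are Thursdays, 28, 35, 28, 35 days apart.
Specifically, the 1st Thursday of each month.
1st Thursday of September 2031: Sep 4 2031.
October 2031 — 1st Thursday is Oct 2 2031.
1st Thursday of November 2031: Nov 6 2031.

Sep 4 2031, Oct 2 2031, Nov 6 2031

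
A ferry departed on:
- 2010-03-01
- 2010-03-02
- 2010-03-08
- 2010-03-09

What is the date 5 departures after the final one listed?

Every event lands on a Monday or Tuesday (gaps cycle 1, 6, 1).
So the schedule is: every Monday and Tuesday.
Next Monday: 2010-03-15.
The following Tuesday is 2010-03-16.
Next Monday: 2010-03-22.
Next Tuesday: 2010-03-23.
Next Monday: 2010-03-29.

2010-03-29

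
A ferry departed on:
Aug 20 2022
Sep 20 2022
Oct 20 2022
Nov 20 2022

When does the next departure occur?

Gaps: 31, 30, 31 days — not constant. Every event is on the 20th of the month.
Pattern: the 20th of each month.
December 2022: Dec 20 2022.

Dec 20 2022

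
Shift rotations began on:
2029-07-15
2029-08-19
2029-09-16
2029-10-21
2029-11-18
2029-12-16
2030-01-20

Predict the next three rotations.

These are Sundays at 28- or 35-day spacing (35, 28, 35, 28, 28, 35).
The pattern: 3rd Sunday of the month.
February 2030 — 3rd Sunday is 2030-02-17.
March 2030 — 3rd Sunday is 2030-03-17.
April 2030 — 3rd Sunday is 2030-04-21.

2030-02-17, 2030-03-17, 2030-04-21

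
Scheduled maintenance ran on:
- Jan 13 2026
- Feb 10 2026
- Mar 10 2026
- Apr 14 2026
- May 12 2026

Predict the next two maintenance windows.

Jun 9 2026, Jul 14 2026

All dates are Tuesdays, 28, 28, 35, 28 days apart.
Specifically, the 2nd Tuesday of each month.
2nd Tuesday of June 2026: Jun 9 2026.
2nd Tuesday of July 2026: Jul 14 2026.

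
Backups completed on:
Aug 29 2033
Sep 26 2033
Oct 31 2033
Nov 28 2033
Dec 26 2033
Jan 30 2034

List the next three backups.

Feb 27 2034, Mar 27 2034, Apr 24 2034

These are Mondays with 28, 35, 28, 28, 35-day gaps.
Each is the final Monday of its month — Aug 29 2033 is past the 28th, so '4th Monday' doesn't fit.
Last Monday of February 2034: Feb 27 2034.
March 2034 ends with Monday Mar 27 2034.
April 2034 ends with Monday Apr 24 2034.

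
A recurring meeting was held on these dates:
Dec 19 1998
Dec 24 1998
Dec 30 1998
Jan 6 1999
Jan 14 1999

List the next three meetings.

Gaps: 5, 6, 7, 8 days — each gap is 1 larger than the previous one.
Next gap: 9 days. Jan 14 1999 + 9 days = Jan 23 1999.
Next gap: 10 days. Jan 23 1999 + 10 days = Feb 2 1999.
Next gap: 11 days. Feb 2 1999 + 11 days = Feb 13 1999.

Jan 23 1999, Feb 2 1999, Feb 13 1999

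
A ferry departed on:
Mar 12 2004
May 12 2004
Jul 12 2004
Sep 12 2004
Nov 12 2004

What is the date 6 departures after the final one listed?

The day-of-month is always 12 (61, 61, 62, 61 days between events).
So this recurs on the 12th of every 2 months.
Next: January 2005 → Jan 12 2005.
March 2005: Mar 12 2005.
May 2005: May 12 2005.
Next: July 2005 → Jul 12 2005.
September 2005: Sep 12 2005.
Next: November 2005 → Nov 12 2005.

Nov 12 2005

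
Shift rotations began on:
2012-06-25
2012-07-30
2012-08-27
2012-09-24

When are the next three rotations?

Every date is a Monday; gaps 35, 28, 28 days.
Each is the last Monday of its month (at least one falls on the 29th or later, ruling out '4th Monday').
October 2012 ends with Monday 2012-10-29.
Last Monday of November 2012: 2012-11-26.
December 2012 ends with Monday 2012-12-31.

2012-10-29, 2012-11-26, 2012-12-31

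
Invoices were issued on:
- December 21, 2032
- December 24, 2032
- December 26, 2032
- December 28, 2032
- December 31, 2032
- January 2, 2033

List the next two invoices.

Gaps: 3, 2, 2, 3, 2 days — not constant, but cyclic with period 3.
The events fall on every Tuesday, Friday and Sunday.
Next Tuesday: January 4, 2033.
Next Friday: January 7, 2033.

January 4, 2033; January 7, 2033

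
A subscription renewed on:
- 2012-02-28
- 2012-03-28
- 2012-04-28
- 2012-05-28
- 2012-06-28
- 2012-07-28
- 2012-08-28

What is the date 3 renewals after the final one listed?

The day-of-month is always 28 (29, 31, 30, 31, 30, 31 days between events).
So this recurs on the 28th of each month.
September 2012: 2012-09-28.
October 2012: 2012-10-28.
November 2012: 2012-11-28.

2012-11-28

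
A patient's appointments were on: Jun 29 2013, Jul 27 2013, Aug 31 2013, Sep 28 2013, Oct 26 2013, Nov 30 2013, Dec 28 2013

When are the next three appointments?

Jan 25 2014, Feb 22 2014, Mar 29 2014

These are Saturdays with 28, 35, 28, 28, 35, 28-day gaps.
Each is the final Saturday of its month — Jun 29 2013 is past the 28th, so '4th Saturday' doesn't fit.
January 2014 ends with Saturday Jan 25 2014.
Last Saturday of February 2014: Feb 22 2014.
March 2014 ends with Saturday Mar 29 2014.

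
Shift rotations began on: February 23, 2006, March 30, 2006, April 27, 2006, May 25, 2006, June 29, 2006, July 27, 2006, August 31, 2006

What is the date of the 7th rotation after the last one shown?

March 29, 2007

All Thursdays; the gaps (35, 28, 28, 35, 28, 35) vary with month length.
This is the last Thursday of each month.
Last Thursday of September 2006: September 28, 2006.
Last Thursday of October 2006: October 26, 2006.
Last Thursday of November 2006: November 30, 2006.
December 2006 ends with Thursday December 28, 2006.
January 2007 ends with Thursday January 25, 2007.
Last Thursday of February 2007: February 22, 2007.
March 2007 ends with Thursday March 29, 2007.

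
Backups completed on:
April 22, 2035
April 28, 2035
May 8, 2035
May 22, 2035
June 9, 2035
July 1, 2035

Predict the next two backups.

The spacing grows by 4 each time: 6, 10, 14, 18, 22 days.
Next gap: 26 days. July 1, 2035 + 26 days = July 27, 2035.
Next gap: 30 days. July 27, 2035 + 30 days = August 26, 2035.

July 27, 2035; August 26, 2035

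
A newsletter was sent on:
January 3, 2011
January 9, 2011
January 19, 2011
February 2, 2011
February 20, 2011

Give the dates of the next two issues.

March 14, 2011; April 9, 2011

The spacing grows by 4 each time: 6, 10, 14, 18 days.
Next gap: 22 days. February 20, 2011 + 22 days = March 14, 2011.
Next gap: 26 days. March 14, 2011 + 26 days = April 9, 2011.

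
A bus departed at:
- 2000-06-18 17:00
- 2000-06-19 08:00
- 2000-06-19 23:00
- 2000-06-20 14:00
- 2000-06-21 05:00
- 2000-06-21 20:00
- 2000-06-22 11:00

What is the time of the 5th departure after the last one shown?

2000-06-25 14:00

Gaps: 15, 15, 15, 15, 15, 15 hours — each event is 15 hours after the previous one.
2000-06-22 11:00 + 15 h = 2000-06-23 02:00.
2000-06-23 02:00 + 15 h = 2000-06-23 17:00.
2000-06-23 17:00 + 15 h = 2000-06-24 08:00.
2000-06-24 08:00 + 15 h = 2000-06-24 23:00.
2000-06-24 23:00 + 15 h = 2000-06-25 14:00.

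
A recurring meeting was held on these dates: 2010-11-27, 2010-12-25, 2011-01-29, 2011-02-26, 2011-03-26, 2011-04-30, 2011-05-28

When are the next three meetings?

These are Saturdays with 28, 35, 28, 28, 35, 28-day gaps.
Each is the final Saturday of its month — 2011-01-29 is past the 28th, so '4th Saturday' doesn't fit.
June 2011 ends with Saturday 2011-06-25.
July 2011 ends with Saturday 2011-07-30.
August 2011 ends with Saturday 2011-08-27.

2011-06-25, 2011-07-30, 2011-08-27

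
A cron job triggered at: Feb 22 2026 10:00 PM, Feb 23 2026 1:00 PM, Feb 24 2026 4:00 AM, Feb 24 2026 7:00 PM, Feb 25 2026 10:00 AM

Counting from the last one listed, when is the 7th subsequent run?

Mar 1 2026 7:00 PM

Spacing: 15, 15, 15, 15 h — constant 15 h.
Feb 25 2026 10:00 AM + 15 h = Feb 26 2026 1:00 AM.
Feb 26 2026 1:00 AM + 15 h = Feb 26 2026 4:00 PM.
Feb 26 2026 4:00 PM + 15 h = Feb 27 2026 7:00 AM.
Feb 27 2026 7:00 AM + 15 h = Feb 27 2026 10:00 PM.
Feb 27 2026 10:00 PM + 15 h = Feb 28 2026 1:00 PM.
Feb 28 2026 1:00 PM + 15 h = Mar 1 2026 4:00 AM.
Mar 1 2026 4:00 AM + 15 h = Mar 1 2026 7:00 PM.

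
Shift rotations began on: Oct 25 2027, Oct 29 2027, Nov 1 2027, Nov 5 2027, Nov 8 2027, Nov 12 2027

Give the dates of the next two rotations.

Gaps: 4, 3, 4, 3, 4 days — not constant, but cyclic with period 2.
The events fall on every Monday and Friday.
Next Monday: Nov 15 2027.
The following Friday is Nov 19 2027.

Nov 15 2027, Nov 19 2027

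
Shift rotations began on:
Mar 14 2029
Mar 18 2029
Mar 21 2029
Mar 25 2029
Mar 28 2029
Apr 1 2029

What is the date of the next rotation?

Gaps: 4, 3, 4, 3, 4 days — not constant, but cyclic with period 2.
The events fall on every Wednesday and Sunday.
Next Wednesday: Apr 4 2029.

Apr 4 2029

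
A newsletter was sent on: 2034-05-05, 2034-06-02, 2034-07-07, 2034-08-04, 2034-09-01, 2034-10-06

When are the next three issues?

2034-11-03, 2034-12-01, 2035-01-05

Gaps: 28, 35, 28, 28, 35 days — a mix of 28 and 35. Every date is a Friday.
Each is the 1st Friday of its month.
November 2034 — 1st Friday is 2034-11-03.
December 2034 — 1st Friday is 2034-12-01.
January 2035 — 1st Friday is 2035-01-05.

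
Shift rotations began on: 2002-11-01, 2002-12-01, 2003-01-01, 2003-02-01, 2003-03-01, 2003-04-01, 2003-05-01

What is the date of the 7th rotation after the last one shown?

2003-12-01

The day-of-month is always 1 (30, 31, 31, 28, 31, 30 days between events).
So this recurs on the 1st of each month.
June 2003: 2003-06-01.
July 2003: 2003-07-01.
Next: August 2003 → 2003-08-01.
September 2003: 2003-09-01.
Next: October 2003 → 2003-10-01.
November 2003: 2003-11-01.
Next: December 2003 → 2003-12-01.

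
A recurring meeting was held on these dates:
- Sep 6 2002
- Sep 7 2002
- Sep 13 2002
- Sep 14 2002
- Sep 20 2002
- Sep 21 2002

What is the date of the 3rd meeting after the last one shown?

Oct 4 2002

The gap pattern 1, 6, 1, 6, 1 repeats every 2 events.
These are the Fridays and Saturdays of each week.
The following Friday is Sep 27 2002.
Next Saturday: Sep 28 2002.
Next Friday: Oct 4 2002.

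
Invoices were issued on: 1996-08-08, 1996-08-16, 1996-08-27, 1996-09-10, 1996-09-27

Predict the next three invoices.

Gaps: 8, 11, 14, 17 days — each gap is 3 larger than the previous one.
Next gap: 20 days. 1996-09-27 + 20 days = 1996-10-17.
Next gap: 23 days. 1996-10-17 + 23 days = 1996-11-09.
Next gap: 26 days. 1996-11-09 + 26 days = 1996-12-05.

1996-10-17, 1996-11-09, 1996-12-05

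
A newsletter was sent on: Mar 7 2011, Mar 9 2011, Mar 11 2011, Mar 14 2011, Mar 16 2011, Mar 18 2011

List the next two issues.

Every event lands on a Monday or Wednesday or Friday (gaps cycle 2, 2, 3, 2, 2).
So the schedule is: every Monday, Wednesday and Friday.
The following Monday is Mar 21 2011.
The following Wednesday is Mar 23 2011.

Mar 21 2011, Mar 23 2011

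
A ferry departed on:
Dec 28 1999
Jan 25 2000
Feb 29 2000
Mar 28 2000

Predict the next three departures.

Apr 25 2000, May 30 2000, Jun 27 2000

Every date is a Tuesday; gaps 28, 35, 28 days.
Each is the last Tuesday of its month (at least one falls on the 29th or later, ruling out '4th Tuesday').
Last Tuesday of April 2000: Apr 25 2000.
May 2000 ends with Tuesday May 30 2000.
Last Tuesday of June 2000: Jun 27 2000.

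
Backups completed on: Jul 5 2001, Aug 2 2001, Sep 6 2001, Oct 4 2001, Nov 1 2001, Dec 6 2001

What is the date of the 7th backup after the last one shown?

These are Thursdays at 28- or 35-day spacing (28, 35, 28, 28, 35).
The pattern: 1st Thursday of the month.
January 2002 — 1st Thursday is Jan 3 2002.
1st Thursday of February 2002: Feb 7 2002.
1st Thursday of March 2002: Mar 7 2002.
1st Thursday of April 2002: Apr 4 2002.
May 2002 — 1st Thursday is May 2 2002.
June 2002 — 1st Thursday is Jun 6 2002.
1st Thursday of July 2002: Jul 4 2002.

Jul 4 2002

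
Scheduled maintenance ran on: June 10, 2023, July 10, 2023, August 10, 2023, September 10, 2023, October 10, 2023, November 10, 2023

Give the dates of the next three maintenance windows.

December 10, 2023; January 10, 2024; February 10, 2024

The day-of-month is always 10 (30, 31, 31, 30, 31 days between events).
So this recurs on the 10th of each month.
Next: December 2023 → December 10, 2023.
Next: January 2024 → January 10, 2024.
Next: February 2024 → February 10, 2024.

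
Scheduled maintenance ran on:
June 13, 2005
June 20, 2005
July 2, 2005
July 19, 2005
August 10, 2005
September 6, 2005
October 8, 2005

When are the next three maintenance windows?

Gaps: 7, 12, 17, 22, 27, 32 days — each gap is 5 larger than the previous one.
Next gap: 37 days. October 8, 2005 + 37 days = November 14, 2005.
Next gap: 42 days. November 14, 2005 + 42 days = December 26, 2005.
Next gap: 47 days. December 26, 2005 + 47 days = February 11, 2006.

November 14, 2005; December 26, 2005; February 11, 2006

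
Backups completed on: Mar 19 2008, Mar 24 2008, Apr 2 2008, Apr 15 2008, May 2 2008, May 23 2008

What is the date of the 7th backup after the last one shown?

Feb 6 2009

Gaps: 5, 9, 13, 17, 21 days — each gap is 4 larger than the previous one.
Next gap: 25 days. May 23 2008 + 25 days = Jun 17 2008.
Next gap: 29 days. Jun 17 2008 + 29 days = Jul 16 2008.
Next gap: 33 days. Jul 16 2008 + 33 days = Aug 18 2008.
Next gap: 37 days. Aug 18 2008 + 37 days = Sep 24 2008.
Next gap: 41 days. Sep 24 2008 + 41 days = Nov 4 2008.
Next gap: 45 days. Nov 4 2008 + 45 days = Dec 19 2008.
Next gap: 49 days. Dec 19 2008 + 49 days = Feb 6 2009.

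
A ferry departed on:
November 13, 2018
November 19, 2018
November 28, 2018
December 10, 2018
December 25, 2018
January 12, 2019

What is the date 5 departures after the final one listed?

May 27, 2019

Intervals are 6, 9, 12, 15, 18 days — an arithmetic progression with common difference 3.
Next gap: 21 days. January 12, 2019 + 21 days = February 2, 2019.
Next gap: 24 days. February 2, 2019 + 24 days = February 26, 2019.
Next gap: 27 days. February 26, 2019 + 27 days = March 25, 2019.
Next gap: 30 days. March 25, 2019 + 30 days = April 24, 2019.
Next gap: 33 days. April 24, 2019 + 33 days = May 27, 2019.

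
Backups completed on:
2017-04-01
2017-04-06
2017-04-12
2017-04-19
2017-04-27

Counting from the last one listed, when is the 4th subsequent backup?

2017-06-08

The spacing grows by 1 each time: 5, 6, 7, 8 days.
Next gap: 9 days. 2017-04-27 + 9 days = 2017-05-06.
Next gap: 10 days. 2017-05-06 + 10 days = 2017-05-16.
Next gap: 11 days. 2017-05-16 + 11 days = 2017-05-27.
Next gap: 12 days. 2017-05-27 + 12 days = 2017-06-08.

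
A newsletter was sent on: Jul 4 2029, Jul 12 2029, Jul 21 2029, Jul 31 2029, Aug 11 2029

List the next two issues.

The spacing grows by 1 each time: 8, 9, 10, 11 days.
Next gap: 12 days. Aug 11 2029 + 12 days = Aug 23 2029.
Next gap: 13 days. Aug 23 2029 + 13 days = Sep 5 2029.

Aug 23 2029, Sep 5 2029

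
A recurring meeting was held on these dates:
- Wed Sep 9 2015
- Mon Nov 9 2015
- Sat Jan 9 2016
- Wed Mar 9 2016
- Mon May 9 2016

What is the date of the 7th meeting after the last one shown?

The day-of-month is always 9 (61, 61, 60, 61 days between events).
So this recurs on the 9th of every 2 months.
Next: July 2016 → Sat Jul 9 2016.
Next: September 2016 → Fri Sep 9 2016.
Next: November 2016 → Wed Nov 9 2016.
January 2017: Mon Jan 9 2017.
March 2017: Thu Mar 9 2017.
May 2017: Tue May 9 2017.
July 2017: Sun Jul 9 2017.

Sun Jul 9 2017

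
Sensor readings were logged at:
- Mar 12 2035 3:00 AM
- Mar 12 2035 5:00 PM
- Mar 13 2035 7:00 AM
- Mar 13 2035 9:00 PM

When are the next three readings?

Mar 14 2035 11:00 AM, Mar 15 2035 1:00 AM, Mar 15 2035 3:00 PM

The interval is a steady 14 hours (14, 14, 14).
Mar 13 2035 9:00 PM + 14 h = Mar 14 2035 11:00 AM.
Mar 14 2035 11:00 AM + 14 h = Mar 15 2035 1:00 AM.
Mar 15 2035 1:00 AM + 14 h = Mar 15 2035 3:00 PM.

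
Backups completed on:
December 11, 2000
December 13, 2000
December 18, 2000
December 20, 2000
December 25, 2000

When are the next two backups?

December 27, 2000; January 1, 2001

The gap pattern 2, 5, 2, 5 repeats every 2 events.
These are the Mondays and Wednesdays of each week.
Next Wednesday: December 27, 2000.
Next Monday: January 1, 2001.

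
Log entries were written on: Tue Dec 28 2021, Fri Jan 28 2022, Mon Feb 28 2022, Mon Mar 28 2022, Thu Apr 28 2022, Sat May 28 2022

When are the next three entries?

Tue Jun 28 2022, Thu Jul 28 2022, Sun Aug 28 2022

Each date is the 28th; the gaps (31, 31, 28, 31, 30) track the month lengths.
The rule is the 28th of each month.
Next: June 2022 → Tue Jun 28 2022.
Next: July 2022 → Thu Jul 28 2022.
Next: August 2022 → Sun Aug 28 2022.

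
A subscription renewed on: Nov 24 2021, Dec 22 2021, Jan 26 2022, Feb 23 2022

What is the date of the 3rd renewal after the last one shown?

May 25 2022

Gaps: 28, 35, 28 days — a mix of 28 and 35. Every date is a Wednesday.
Each is the 4th Wednesday of its month.
March 2022 — 4th Wednesday is Mar 23 2022.
4th Wednesday of April 2022: Apr 27 2022.
May 2022 — 4th Wednesday is May 25 2022.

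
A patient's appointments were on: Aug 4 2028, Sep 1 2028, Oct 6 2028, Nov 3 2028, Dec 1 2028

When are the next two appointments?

All dates are Fridays, 28, 35, 28, 28 days apart.
Specifically, the 1st Friday of each month.
January 2029 — 1st Friday is Jan 5 2029.
1st Friday of February 2029: Feb 2 2029.

Jan 5 2029, Feb 2 2029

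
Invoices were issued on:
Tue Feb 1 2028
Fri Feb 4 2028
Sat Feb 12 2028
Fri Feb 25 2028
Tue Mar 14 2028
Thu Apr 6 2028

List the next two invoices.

Intervals are 3, 8, 13, 18, 23 days — an arithmetic progression with common difference 5.
Next gap: 28 days. Thu Apr 6 2028 + 28 days = Thu May 4 2028.
Next gap: 33 days. Thu May 4 2028 + 33 days = Tue Jun 6 2028.

Thu May 4 2028, Tue Jun 6 2028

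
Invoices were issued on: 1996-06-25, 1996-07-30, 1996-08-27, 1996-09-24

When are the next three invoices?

These are Tuesdays with 35, 28, 28-day gaps.
Each is the final Tuesday of its month — 1996-07-30 is past the 28th, so '4th Tuesday' doesn't fit.
Last Tuesday of October 1996: 1996-10-29.
Last Tuesday of November 1996: 1996-11-26.
Last Tuesday of December 1996: 1996-12-31.

1996-10-29, 1996-11-26, 1996-12-31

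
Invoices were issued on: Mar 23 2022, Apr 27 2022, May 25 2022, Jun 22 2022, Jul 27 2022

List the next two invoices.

All dates are Wednesdays, 35, 28, 28, 35 days apart.
Specifically, the 4th Wednesday of each month.
August 2022 — 4th Wednesday is Aug 24 2022.
September 2022 — 4th Wednesday is Sep 28 2022.

Aug 24 2022, Sep 28 2022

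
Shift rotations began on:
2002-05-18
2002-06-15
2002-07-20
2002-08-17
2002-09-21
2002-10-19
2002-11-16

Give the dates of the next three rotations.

Gaps: 28, 35, 28, 35, 28, 28 days — a mix of 28 and 35. Every date is a Saturday.
Each is the 3rd Saturday of its month.
3rd Saturday of December 2002: 2002-12-21.
3rd Saturday of January 2003: 2003-01-18.
February 2003 — 3rd Saturday is 2003-02-15.

2002-12-21, 2003-01-18, 2003-02-15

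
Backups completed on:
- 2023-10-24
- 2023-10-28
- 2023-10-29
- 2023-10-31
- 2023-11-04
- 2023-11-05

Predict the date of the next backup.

Every event lands on a Tuesday or Saturday or Sunday (gaps cycle 4, 1, 2, 4, 1).
So the schedule is: every Tuesday, Saturday and Sunday.
The following Tuesday is 2023-11-07.

2023-11-07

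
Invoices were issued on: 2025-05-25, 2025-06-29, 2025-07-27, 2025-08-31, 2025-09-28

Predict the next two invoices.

2025-10-26, 2025-11-30

Every date is a Sunday; gaps 35, 28, 35, 28 days.
Each is the last Sunday of its month (at least one falls on the 29th or later, ruling out '4th Sunday').
Last Sunday of October 2025: 2025-10-26.
Last Sunday of November 2025: 2025-11-30.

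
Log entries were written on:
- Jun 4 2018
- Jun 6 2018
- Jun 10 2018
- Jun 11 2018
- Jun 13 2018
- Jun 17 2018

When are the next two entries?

Jun 18 2018, Jun 20 2018

Gaps: 2, 4, 1, 2, 4 days — not constant, but cyclic with period 3.
The events fall on every Monday, Wednesday and Sunday.
Next Monday: Jun 18 2018.
The following Wednesday is Jun 20 2018.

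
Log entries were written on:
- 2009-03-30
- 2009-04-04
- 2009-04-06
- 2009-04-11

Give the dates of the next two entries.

Gaps: 5, 2, 5 days — not constant, but cyclic with period 2.
The events fall on every Monday and Saturday.
Next Monday: 2009-04-13.
Next Saturday: 2009-04-18.

2009-04-13, 2009-04-18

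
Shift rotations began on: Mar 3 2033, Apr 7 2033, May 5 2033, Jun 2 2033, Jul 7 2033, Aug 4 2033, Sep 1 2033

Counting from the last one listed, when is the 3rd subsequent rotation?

Dec 1 2033

All dates are Thursdays, 35, 28, 28, 35, 28, 28 days apart.
Specifically, the 1st Thursday of each month.
1st Thursday of October 2033: Oct 6 2033.
1st Thursday of November 2033: Nov 3 2033.
December 2033 — 1st Thursday is Dec 1 2033.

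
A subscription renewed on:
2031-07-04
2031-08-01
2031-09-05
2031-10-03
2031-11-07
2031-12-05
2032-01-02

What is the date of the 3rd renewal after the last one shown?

These are Fridays at 28- or 35-day spacing (28, 35, 28, 35, 28, 28).
The pattern: 1st Friday of the month.
February 2032 — 1st Friday is 2032-02-06.
1st Friday of March 2032: 2032-03-05.
1st Friday of April 2032: 2032-04-02.

2032-04-02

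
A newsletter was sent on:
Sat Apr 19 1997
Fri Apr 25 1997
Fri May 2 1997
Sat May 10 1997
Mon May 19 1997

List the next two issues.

Thu May 29 1997, Mon Jun 9 1997

Intervals are 6, 7, 8, 9 days — an arithmetic progression with common difference 1.
Next gap: 10 days. Mon May 19 1997 + 10 days = Thu May 29 1997.
Next gap: 11 days. Thu May 29 1997 + 11 days = Mon Jun 9 1997.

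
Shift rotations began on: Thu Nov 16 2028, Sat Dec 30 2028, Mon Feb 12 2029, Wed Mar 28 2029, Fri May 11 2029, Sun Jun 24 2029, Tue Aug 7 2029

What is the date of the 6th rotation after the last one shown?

Sun Apr 28 2030

Gaps between consecutive events: 44, 44, 44, 44, 44, 44 days — a constant 44-day interval.
Tue Aug 7 2029 + 44 days = Thu Sep 20 2029.
Thu Sep 20 2029 + 44 days = Sat Nov 3 2029.
Sat Nov 3 2029 + 44 days = Mon Dec 17 2029.
Mon Dec 17 2029 + 44 days = Wed Jan 30 2030.
Wed Jan 30 2030 + 44 days = Fri Mar 15 2030.
Fri Mar 15 2030 + 44 days = Sun Apr 28 2030.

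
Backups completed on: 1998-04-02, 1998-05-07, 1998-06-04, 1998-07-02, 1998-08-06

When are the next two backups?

Gaps: 35, 28, 28, 35 days — a mix of 28 and 35. Every date is a Thursday.
Each is the 1st Thursday of its month.
1st Thursday of September 1998: 1998-09-03.
1st Thursday of October 1998: 1998-10-01.

1998-09-03, 1998-10-01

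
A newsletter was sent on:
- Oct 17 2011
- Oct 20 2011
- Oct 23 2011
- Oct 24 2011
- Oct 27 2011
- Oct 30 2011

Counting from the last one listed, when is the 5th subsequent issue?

Nov 10 2011

The gap pattern 3, 3, 1, 3, 3 repeats every 3 events.
These are the Mondays, Thursdays and Sundays of each week.
Next Monday: Oct 31 2011.
The following Thursday is Nov 3 2011.
Next Sunday: Nov 6 2011.
Next Monday: Nov 7 2011.
The following Thursday is Nov 10 2011.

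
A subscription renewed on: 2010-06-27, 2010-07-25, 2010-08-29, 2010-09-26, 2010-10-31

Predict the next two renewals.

All Sundays; the gaps (28, 35, 28, 35) vary with month length.
This is the last Sunday of each month.
November 2010 ends with Sunday 2010-11-28.
December 2010 ends with Sunday 2010-12-26.

2010-11-28, 2010-12-26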